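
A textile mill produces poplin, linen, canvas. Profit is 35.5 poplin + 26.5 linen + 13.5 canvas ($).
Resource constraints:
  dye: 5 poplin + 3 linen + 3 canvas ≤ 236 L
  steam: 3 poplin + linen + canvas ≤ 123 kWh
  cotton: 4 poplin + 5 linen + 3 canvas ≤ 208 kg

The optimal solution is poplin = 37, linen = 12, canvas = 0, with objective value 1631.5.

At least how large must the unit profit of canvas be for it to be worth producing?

18.5

Check each constraint at x*: dye 221/236 (slack 15); steam 123/123 (tight); cotton 208/208 (tight).
By complementary slackness, y = 0 for the non-binding constraint.
From A_Bᵀ y = c: 3·y_steam + 4·y_cotton = 35.5; 1·y_steam + 5·y_cotton = 26.5.
Solving: y_steam = 6.5, y_cotton = 4.
canvas enters the basis when its profit ≥ yᵀa₃ = 6.5·1 + 4·3 = 18.5.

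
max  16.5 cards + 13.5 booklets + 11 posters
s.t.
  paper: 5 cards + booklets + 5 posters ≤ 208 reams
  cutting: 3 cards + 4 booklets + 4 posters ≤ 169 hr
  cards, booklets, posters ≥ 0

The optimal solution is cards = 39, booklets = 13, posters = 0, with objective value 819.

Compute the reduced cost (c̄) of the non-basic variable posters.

-8.5

Both paper and cutting are binding at x*.
Dual feasibility on the basic columns requires 5·y_paper + 3·y_cutting = 16.5, 1·y_paper + 4·y_cutting = 13.5.
Solving: y_paper = 1.5, y_cutting = 3.
Reduced cost of posters: c₃ − yᵀa₃ = 11 − (1.5·5 + 3·4) = 11 − 19.5 = -8.5.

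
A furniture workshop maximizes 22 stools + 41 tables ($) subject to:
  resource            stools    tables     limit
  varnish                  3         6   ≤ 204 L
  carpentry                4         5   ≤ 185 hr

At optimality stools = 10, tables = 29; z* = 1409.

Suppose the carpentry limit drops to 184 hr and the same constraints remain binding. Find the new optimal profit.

Both varnish and carpentry are binding at x*.
The binding rows give the dual system: 3·y_varnish + 4·y_carpentry = 22 and 6·y_varnish + 5·y_carpentry = 41.
This yields shadow prices y_varnish = 6, y_carpentry = 1.
Δz = y_carpentry·Δb = 1 × (-1) = -1, so new z* = 1409 − 1 = 1408.

1408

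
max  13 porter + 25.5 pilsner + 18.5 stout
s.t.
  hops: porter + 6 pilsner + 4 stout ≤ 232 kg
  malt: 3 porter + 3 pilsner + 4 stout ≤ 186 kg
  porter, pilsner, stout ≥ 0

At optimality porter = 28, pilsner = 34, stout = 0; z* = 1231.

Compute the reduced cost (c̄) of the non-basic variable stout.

Both hops and malt are binding at x*.
From A_Bᵀ y = c: 1·y_hops + 3·y_malt = 13; 6·y_hops + 3·y_malt = 25.5.
This yields shadow prices y_hops = 2.5, y_malt = 3.5.
Reduced cost of stout: c₃ − yᵀa₃ = 18.5 − (2.5·4 + 3.5·4) = 18.5 − 24 = -5.5.

-5.5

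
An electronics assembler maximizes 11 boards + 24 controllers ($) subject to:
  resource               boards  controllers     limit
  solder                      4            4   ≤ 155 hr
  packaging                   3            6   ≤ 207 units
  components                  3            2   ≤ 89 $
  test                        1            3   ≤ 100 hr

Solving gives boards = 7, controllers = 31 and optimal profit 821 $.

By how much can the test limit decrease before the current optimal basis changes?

0.75

Binding constraints: packaging, test. The basis is B = [[3,6],[1,3]] with det 3.
Per unit decrease in test, x* moves by d = (2, -1).
The basis stays optimal until solder becomes binding; allowable decrease = 0.75 hr.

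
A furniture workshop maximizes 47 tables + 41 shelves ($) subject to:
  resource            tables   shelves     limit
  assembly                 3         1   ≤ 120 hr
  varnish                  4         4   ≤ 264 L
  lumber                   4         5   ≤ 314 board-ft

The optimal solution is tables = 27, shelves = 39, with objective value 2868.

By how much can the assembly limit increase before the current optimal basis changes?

78

Binding constraints: assembly, varnish. The basis is B = [[3,1],[4,4]] with det 8.
Per unit increase in assembly, x* moves by d = (0.5, -0.5).
The basis stays optimal until shelves reaches 0; allowable increase = 78 hr.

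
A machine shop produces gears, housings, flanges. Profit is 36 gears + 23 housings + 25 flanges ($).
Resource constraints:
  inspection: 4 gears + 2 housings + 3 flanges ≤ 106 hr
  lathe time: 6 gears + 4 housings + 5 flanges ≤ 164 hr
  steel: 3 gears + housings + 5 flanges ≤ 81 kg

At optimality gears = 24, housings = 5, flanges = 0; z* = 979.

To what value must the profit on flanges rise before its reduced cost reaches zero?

29.5

Check each constraint at x*: inspection 106/106 (tight); lathe time 164/164 (tight); steel 77/81 (slack 4).
By complementary slackness, y = 0 for the non-binding constraint.
The binding rows give the dual system: 4·y_inspection + 6·y_lathe time = 36 and 2·y_inspection + 4·y_lathe time = 23.
Solving: y_inspection = 1.5, y_lathe time = 5.
flanges enters the basis when its profit ≥ yᵀa₃ = 1.5·3 + 5·5 = 29.5.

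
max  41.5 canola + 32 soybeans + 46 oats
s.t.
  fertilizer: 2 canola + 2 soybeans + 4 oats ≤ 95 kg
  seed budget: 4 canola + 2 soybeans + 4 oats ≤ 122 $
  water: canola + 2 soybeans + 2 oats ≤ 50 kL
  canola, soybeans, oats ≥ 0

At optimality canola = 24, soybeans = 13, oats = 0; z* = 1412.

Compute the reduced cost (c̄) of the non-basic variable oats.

At the optimum: fertilizer uses 74 of 95 (slack = 21); seed budget uses 122 of 122 (binding); water uses 50 of 50 (binding).
By complementary slackness, y = 0 for the non-binding constraint.
The binding rows give the dual system: 4·y_seed budget + 1·y_water = 41.5 and 2·y_seed budget + 2·y_water = 32.
Solving: y_seed budget = 8.5, y_water = 7.5.
Reduced cost of oats: c₃ − yᵀa₃ = 46 − (8.5·4 + 7.5·2) = 46 − 49 = -3.

-3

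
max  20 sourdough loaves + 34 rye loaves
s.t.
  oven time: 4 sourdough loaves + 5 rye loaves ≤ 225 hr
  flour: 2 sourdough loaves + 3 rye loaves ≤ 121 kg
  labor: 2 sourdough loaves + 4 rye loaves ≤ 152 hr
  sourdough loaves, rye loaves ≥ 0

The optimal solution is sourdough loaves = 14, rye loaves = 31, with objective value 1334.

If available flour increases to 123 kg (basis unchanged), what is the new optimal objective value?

1346

Binding: flour and labor. Non-binding: oven time (14 unused).
Since oven time is not tight, its dual is 0.
From A_Bᵀ y = c: 2·y_flour + 2·y_labor = 20; 3·y_flour + 4·y_labor = 34.
This yields shadow prices y_flour = 6, y_labor = 4.
Δz = y_flour·Δb = 6 × (2) = 12, so new z* = 1334 + 12 = 1346.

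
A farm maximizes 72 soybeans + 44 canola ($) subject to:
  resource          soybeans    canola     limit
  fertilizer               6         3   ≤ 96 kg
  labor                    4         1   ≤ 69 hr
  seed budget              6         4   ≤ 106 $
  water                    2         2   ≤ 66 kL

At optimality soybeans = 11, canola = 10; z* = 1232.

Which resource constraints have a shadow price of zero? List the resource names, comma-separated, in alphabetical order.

labor, water

fertilizer: 96/96 (binding)
labor: 54/69 (slack 15)
seed budget: 106/106 (binding)
water: 42/66 (slack 24)
By complementary slackness, a constraint with positive slack has shadow price 0 → labor, water.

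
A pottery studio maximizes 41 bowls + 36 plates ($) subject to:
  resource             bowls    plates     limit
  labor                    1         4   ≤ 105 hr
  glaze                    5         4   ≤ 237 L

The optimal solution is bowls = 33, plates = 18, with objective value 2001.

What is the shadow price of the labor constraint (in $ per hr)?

1

At the optimum: labor uses 105 of 105 (binding); glaze uses 237 of 237 (binding).
The binding rows give the dual system: 1·y_labor + 5·y_glaze = 41 and 4·y_labor + 4·y_glaze = 36.
→ y_labor = 1 and y_glaze = 8.
Shadow price of labor = 1.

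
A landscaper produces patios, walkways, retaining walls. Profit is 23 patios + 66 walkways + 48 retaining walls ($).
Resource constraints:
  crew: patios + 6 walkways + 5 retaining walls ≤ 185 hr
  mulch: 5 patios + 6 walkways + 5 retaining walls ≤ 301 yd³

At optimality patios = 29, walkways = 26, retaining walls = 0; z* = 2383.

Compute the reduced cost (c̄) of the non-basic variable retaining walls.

-7

Check each constraint at x*: crew 185/185 (tight); mulch 301/301 (tight).
From A_Bᵀ y = c: 1·y_crew + 5·y_mulch = 23; 6·y_crew + 6·y_mulch = 66.
Solving: y_crew = 8, y_mulch = 3.
Reduced cost of retaining walls: c₃ − yᵀa₃ = 48 − (8·5 + 3·5) = 48 − 55 = -7.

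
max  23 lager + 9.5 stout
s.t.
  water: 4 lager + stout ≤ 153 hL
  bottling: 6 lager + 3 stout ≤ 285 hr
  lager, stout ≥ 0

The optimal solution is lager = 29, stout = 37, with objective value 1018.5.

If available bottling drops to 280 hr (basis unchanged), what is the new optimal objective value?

1006

Check each constraint at x*: water 153/153 (tight); bottling 285/285 (tight).
From A_Bᵀ y = c: 4·y_water + 6·y_bottling = 23; 1·y_water + 3·y_bottling = 9.5.
This yields shadow prices y_water = 2, y_bottling = 2.5.
Δz = y_bottling·Δb = 2.5 × (-5) = -12.5, so new z* = 1018.5 − 12.5 = 1006.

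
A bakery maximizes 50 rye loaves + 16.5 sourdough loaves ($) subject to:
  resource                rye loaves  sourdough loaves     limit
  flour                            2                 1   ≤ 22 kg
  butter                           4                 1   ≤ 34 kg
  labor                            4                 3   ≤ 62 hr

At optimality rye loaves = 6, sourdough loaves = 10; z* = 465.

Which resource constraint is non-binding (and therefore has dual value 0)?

flour: 22/22 (binding)
butter: 34/34 (binding)
labor: 54/62 (slack 8)
By complementary slackness, a constraint with positive slack has shadow price 0 → labor.

labor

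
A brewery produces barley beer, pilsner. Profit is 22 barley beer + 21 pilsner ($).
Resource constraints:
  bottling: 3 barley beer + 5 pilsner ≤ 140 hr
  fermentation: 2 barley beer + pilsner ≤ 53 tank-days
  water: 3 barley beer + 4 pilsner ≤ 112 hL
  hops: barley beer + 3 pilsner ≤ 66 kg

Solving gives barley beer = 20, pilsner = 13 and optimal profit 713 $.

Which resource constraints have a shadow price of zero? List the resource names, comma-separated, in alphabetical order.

bottling, hops

bottling: 125/140 (slack 15)
fermentation: 53/53 (binding)
water: 112/112 (binding)
hops: 59/66 (slack 7)
By complementary slackness, a constraint with positive slack has shadow price 0 → bottling, hops.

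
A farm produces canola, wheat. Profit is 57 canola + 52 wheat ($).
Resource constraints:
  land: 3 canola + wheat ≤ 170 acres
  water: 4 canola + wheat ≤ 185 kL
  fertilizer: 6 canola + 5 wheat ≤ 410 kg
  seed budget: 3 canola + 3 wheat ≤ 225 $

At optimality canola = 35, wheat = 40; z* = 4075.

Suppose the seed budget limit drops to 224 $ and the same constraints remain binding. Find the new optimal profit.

At the optimum: land uses 145 of 170 (slack = 25); water uses 180 of 185 (slack = 5); fertilizer uses 410 of 410 (binding); seed budget uses 225 of 225 (binding).
By complementary slackness, y = 0 for the non-binding constraints.
From A_Bᵀ y = c: 6·y_fertilizer + 3·y_seed budget = 57; 5·y_fertilizer + 3·y_seed budget = 52.
This yields shadow prices y_fertilizer = 5, y_seed budget = 9.
Δz = y_seed budget·Δb = 9 × (-1) = -9, so new z* = 4075 − 9 = 4066.

4066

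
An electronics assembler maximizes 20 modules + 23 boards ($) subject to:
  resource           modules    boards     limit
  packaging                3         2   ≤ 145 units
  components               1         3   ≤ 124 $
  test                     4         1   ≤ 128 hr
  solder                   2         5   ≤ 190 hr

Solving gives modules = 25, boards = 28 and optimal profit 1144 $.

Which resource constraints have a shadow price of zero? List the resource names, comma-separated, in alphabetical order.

packaging: 131/145 (slack 14)
components: 109/124 (slack 15)
test: 128/128 (binding)
solder: 190/190 (binding)
By complementary slackness, a constraint with positive slack has shadow price 0 → components, packaging.

components, packaging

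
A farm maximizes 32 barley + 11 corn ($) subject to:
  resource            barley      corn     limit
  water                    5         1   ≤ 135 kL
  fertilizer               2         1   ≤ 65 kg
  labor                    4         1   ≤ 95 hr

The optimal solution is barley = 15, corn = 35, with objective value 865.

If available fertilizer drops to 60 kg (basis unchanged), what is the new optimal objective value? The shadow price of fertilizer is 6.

835

Δb = -5, so new z* = 865 + (6)·(-5) = 865 − 30 = 835.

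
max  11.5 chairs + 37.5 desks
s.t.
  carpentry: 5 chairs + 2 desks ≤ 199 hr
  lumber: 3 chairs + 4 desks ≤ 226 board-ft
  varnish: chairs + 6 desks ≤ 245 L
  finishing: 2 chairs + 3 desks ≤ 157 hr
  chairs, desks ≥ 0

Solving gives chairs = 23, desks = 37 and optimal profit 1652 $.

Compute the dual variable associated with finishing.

Check each constraint at x*: carpentry 189/199 (slack 10); lumber 217/226 (slack 9); varnish 245/245 (tight); finishing 157/157 (tight).
Since carpentry, lumber are not tight, their duals are 0.
The binding rows give the dual system: 1·y_varnish + 2·y_finishing = 11.5 and 6·y_varnish + 3·y_finishing = 37.5.
Solving: y_varnish = 4.5, y_finishing = 3.5.
Shadow price of finishing = 3.5.

3.5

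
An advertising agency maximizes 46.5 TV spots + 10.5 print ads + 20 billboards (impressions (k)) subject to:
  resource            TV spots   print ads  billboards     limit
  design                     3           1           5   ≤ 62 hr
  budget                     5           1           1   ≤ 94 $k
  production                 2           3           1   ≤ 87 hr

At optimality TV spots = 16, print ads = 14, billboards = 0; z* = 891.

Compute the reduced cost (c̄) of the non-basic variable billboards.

At the optimum: design uses 62 of 62 (binding); budget uses 94 of 94 (binding); production uses 74 of 87 (slack = 13).
By complementary slackness, y = 0 for the non-binding constraint.
Dual feasibility on the basic columns requires 3·y_design + 5·y_budget = 46.5, 1·y_design + 1·y_budget = 10.5.
→ y_design = 3 and y_budget = 7.5.
Reduced cost of billboards: c₃ − yᵀa₃ = 20 − (3·5 + 7.5·1) = 20 − 22.5 = -2.5.

-2.5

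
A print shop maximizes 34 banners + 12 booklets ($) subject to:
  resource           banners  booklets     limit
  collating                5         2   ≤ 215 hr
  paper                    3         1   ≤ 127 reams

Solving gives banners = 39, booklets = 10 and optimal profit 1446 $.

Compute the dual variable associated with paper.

Both collating and paper are binding at x*.
From A_Bᵀ y = c: 5·y_collating + 3·y_paper = 34; 2·y_collating + 1·y_paper = 12.
Solving: y_collating = 2, y_paper = 8.
Shadow price of paper = 8.

8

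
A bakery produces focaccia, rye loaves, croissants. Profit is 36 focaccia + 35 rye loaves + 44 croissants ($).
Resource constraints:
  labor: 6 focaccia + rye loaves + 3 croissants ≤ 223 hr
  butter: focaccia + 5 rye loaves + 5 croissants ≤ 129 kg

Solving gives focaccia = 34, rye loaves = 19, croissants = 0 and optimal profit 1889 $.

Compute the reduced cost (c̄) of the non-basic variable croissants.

At the optimum: labor uses 223 of 223 (binding); butter uses 129 of 129 (binding).
From A_Bᵀ y = c: 6·y_labor + 1·y_butter = 36; 1·y_labor + 5·y_butter = 35.
→ y_labor = 5 and y_butter = 6.
Reduced cost of croissants: c₃ − yᵀa₃ = 44 − (5·3 + 6·5) = 44 − 45 = -1.

-1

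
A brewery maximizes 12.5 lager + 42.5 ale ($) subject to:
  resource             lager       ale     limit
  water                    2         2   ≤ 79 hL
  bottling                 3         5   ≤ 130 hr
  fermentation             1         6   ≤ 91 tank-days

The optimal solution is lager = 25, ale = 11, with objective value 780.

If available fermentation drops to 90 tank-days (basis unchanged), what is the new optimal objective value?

775

Check each constraint at x*: water 72/79 (slack 7); bottling 130/130 (tight); fermentation 91/91 (tight).
Since water is not tight, its dual is 0.
From A_Bᵀ y = c: 3·y_bottling + 1·y_fermentation = 12.5; 5·y_bottling + 6·y_fermentation = 42.5.
Solving: y_bottling = 2.5, y_fermentation = 5.
Δz = y_fermentation·Δb = 5 × (-1) = -5, so new z* = 780 − 5 = 775.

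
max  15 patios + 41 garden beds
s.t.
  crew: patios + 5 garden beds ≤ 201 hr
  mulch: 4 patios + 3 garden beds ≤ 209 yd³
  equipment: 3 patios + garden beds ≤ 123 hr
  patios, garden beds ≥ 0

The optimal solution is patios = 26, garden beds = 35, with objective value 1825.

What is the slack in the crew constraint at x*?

0

crew used = 1·26 + 5·35 = 201; slack = 201 − 201 = 0.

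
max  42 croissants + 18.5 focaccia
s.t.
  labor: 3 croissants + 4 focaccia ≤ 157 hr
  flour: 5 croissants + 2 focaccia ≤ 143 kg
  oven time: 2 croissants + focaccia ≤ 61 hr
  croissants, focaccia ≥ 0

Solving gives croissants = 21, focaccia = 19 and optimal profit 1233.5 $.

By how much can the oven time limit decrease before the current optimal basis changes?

Binding constraints: flour, oven time. The basis is B = [[5,2],[2,1]] with det 1.
Per unit decrease in oven time, x* moves by d = (2, -5).
The basis stays optimal until focaccia reaches 0; allowable decrease = 3.8 hr.

3.8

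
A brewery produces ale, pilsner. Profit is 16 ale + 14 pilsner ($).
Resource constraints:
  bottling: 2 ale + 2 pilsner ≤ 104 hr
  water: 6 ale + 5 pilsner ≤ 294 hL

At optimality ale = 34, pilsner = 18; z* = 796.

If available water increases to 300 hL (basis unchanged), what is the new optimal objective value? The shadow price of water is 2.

Δb = 6, so new z* = 796 + (2)·(6) = 796 + 12 = 808.

808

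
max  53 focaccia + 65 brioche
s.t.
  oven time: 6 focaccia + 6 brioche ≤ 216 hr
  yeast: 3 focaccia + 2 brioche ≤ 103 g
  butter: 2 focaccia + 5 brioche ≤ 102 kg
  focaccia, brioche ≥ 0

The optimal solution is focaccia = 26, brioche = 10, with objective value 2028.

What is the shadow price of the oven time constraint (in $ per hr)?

7.5

Check each constraint at x*: oven time 216/216 (tight); yeast 98/103 (slack 5); butter 102/102 (tight).
By complementary slackness, y = 0 for the non-binding constraint.
The binding rows give the dual system: 6·y_oven time + 2·y_butter = 53 and 6·y_oven time + 5·y_butter = 65.
Solving: y_oven time = 7.5, y_butter = 4.
Shadow price of oven time = 7.5.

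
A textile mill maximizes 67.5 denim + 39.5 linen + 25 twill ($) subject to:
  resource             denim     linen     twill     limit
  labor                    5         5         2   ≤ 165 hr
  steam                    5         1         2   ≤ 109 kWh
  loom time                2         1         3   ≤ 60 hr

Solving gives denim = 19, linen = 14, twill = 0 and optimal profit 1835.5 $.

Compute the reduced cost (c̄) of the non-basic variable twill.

-2

Binding: labor and steam. Non-binding: loom time (8 unused).
Slack constraints have shadow price 0 (complementary slackness).
The binding rows give the dual system: 5·y_labor + 5·y_steam = 67.5 and 5·y_labor + 1·y_steam = 39.5.
Solving: y_labor = 6.5, y_steam = 7.
Reduced cost of twill: c₃ − yᵀa₃ = 25 − (6.5·2 + 7·2) = 25 − 27 = -2.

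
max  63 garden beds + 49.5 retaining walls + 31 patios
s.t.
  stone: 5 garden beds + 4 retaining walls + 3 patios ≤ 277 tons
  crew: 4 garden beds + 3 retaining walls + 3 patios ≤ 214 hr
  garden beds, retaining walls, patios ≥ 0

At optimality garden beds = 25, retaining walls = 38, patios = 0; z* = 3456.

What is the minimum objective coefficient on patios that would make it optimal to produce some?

Check each constraint at x*: stone 277/277 (tight); crew 214/214 (tight).
Dual feasibility on the basic columns requires 5·y_stone + 4·y_crew = 63, 4·y_stone + 3·y_crew = 49.5.
→ y_stone = 9 and y_crew = 4.5.
patios enters the basis when its profit ≥ yᵀa₃ = 9·3 + 4.5·3 = 40.5.

40.5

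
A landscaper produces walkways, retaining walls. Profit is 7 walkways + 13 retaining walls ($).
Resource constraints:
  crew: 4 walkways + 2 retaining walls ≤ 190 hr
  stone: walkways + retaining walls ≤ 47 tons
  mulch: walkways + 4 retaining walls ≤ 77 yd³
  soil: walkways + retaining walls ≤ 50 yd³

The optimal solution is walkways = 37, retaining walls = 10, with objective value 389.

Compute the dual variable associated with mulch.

Binding: stone and mulch. Non-binding: crew (22 unused), soil (3 unused).
Since crew, soil are not tight, their duals are 0.
The binding rows give the dual system: 1·y_stone + 1·y_mulch = 7 and 1·y_stone + 4·y_mulch = 13.
Solving: y_stone = 5, y_mulch = 2.
Shadow price of mulch = 2.

2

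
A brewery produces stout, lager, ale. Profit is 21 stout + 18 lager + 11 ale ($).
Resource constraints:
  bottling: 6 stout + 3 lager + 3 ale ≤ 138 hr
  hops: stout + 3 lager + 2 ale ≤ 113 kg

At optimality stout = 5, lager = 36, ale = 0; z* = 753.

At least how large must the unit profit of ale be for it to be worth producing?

15

Check each constraint at x*: bottling 138/138 (tight); hops 113/113 (tight).
From A_Bᵀ y = c: 6·y_bottling + 1·y_hops = 21; 3·y_bottling + 3·y_hops = 18.
This yields shadow prices y_bottling = 3, y_hops = 3.
ale enters the basis when its profit ≥ yᵀa₃ = 3·3 + 3·2 = 15.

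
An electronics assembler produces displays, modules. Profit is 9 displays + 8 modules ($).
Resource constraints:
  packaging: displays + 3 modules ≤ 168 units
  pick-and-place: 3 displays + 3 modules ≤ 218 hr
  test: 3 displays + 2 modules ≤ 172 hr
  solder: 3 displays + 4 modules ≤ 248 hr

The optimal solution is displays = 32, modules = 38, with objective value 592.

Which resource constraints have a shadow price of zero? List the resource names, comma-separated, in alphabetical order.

packaging: 146/168 (slack 22)
pick-and-place: 210/218 (slack 8)
test: 172/172 (binding)
solder: 248/248 (binding)
By complementary slackness, a constraint with positive slack has shadow price 0 → packaging, pick-and-place.

packaging, pick-and-place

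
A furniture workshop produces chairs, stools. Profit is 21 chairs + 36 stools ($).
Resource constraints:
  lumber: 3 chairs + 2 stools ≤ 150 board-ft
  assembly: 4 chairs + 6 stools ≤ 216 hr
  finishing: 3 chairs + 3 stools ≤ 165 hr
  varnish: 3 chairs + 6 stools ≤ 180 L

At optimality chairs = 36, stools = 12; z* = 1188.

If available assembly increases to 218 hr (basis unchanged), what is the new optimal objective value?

1194

Check each constraint at x*: lumber 132/150 (slack 18); assembly 216/216 (tight); finishing 144/165 (slack 21); varnish 180/180 (tight).
By complementary slackness, y = 0 for the non-binding constraints.
Dual feasibility on the basic columns requires 4·y_assembly + 3·y_varnish = 21, 6·y_assembly + 6·y_varnish = 36.
Solving: y_assembly = 3, y_varnish = 3.
Δz = y_assembly·Δb = 3 × (2) = 6, so new z* = 1188 + 6 = 1194.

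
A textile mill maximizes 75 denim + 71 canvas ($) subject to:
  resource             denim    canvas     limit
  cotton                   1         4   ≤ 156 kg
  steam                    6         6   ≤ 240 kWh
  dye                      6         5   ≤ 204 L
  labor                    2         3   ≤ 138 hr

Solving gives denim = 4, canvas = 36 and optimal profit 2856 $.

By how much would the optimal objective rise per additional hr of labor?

0

Binding: steam and dye. Non-binding: cotton (8 unused), labor (22 unused).
Slack constraints have shadow price 0 (complementary slackness).
Dual feasibility on the basic columns requires 6·y_steam + 6·y_dye = 75, 6·y_steam + 5·y_dye = 71.
→ y_steam = 8.5 and y_dye = 4.
Shadow price of labor = 0.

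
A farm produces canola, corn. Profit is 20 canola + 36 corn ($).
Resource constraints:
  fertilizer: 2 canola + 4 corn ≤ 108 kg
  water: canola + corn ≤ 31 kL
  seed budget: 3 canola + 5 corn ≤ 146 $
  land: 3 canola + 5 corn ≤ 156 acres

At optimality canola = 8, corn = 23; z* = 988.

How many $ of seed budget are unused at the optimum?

7

seed budget used = 3·8 + 5·23 = 139; slack = 146 − 139 = 7.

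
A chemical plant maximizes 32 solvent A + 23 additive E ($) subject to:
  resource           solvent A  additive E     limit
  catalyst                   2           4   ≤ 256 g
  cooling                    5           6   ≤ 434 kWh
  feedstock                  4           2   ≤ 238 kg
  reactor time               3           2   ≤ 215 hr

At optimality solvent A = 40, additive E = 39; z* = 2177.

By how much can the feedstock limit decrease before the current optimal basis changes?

Binding constraints: cooling, feedstock. The basis is B = [[5,6],[4,2]] with det -14.
Per unit decrease in feedstock, x* moves by d = (-0.4286, 0.3571).
The basis stays optimal until catalyst becomes binding; allowable decrease = 35 kg.

35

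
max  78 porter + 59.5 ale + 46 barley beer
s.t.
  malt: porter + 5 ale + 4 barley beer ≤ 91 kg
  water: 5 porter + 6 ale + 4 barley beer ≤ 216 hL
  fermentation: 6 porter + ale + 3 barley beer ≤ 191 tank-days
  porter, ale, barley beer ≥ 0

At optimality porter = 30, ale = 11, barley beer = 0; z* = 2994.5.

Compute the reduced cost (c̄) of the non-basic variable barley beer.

Check each constraint at x*: malt 85/91 (slack 6); water 216/216 (tight); fermentation 191/191 (tight).
Since malt is not tight, its dual is 0.
From A_Bᵀ y = c: 5·y_water + 6·y_fermentation = 78; 6·y_water + 1·y_fermentation = 59.5.
→ y_water = 9 and y_fermentation = 5.5.
Reduced cost of barley beer: c₃ − yᵀa₃ = 46 − (9·4 + 5.5·3) = 46 − 52.5 = -6.5.

-6.5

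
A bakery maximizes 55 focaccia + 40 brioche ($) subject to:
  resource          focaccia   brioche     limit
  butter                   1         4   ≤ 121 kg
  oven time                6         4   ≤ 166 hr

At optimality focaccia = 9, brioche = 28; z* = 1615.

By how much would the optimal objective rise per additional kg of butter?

Check each constraint at x*: butter 121/121 (tight); oven time 166/166 (tight).
The binding rows give the dual system: 1·y_butter + 6·y_oven time = 55 and 4·y_butter + 4·y_oven time = 40.
→ y_butter = 1 and y_oven time = 9.
Shadow price of butter = 1.

1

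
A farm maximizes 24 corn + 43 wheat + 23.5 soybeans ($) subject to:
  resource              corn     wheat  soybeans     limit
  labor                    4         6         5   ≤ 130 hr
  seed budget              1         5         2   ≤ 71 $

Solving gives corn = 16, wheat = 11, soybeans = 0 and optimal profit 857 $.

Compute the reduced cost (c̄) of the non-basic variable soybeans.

-8

Both labor and seed budget are binding at x*.
From A_Bᵀ y = c: 4·y_labor + 1·y_seed budget = 24; 6·y_labor + 5·y_seed budget = 43.
Solving: y_labor = 5.5, y_seed budget = 2.
Reduced cost of soybeans: c₃ − yᵀa₃ = 23.5 − (5.5·5 + 2·2) = 23.5 − 31.5 = -8.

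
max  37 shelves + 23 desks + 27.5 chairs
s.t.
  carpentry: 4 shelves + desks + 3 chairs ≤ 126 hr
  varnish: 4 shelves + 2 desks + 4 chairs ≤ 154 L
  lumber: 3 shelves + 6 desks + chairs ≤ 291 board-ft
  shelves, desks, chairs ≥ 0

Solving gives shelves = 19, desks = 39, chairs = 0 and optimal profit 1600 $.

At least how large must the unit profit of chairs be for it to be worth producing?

35

At the optimum: carpentry uses 115 of 126 (slack = 11); varnish uses 154 of 154 (binding); lumber uses 291 of 291 (binding).
Slack constraints have shadow price 0 (complementary slackness).
Dual feasibility on the basic columns requires 4·y_varnish + 3·y_lumber = 37, 2·y_varnish + 6·y_lumber = 23.
This yields shadow prices y_varnish = 8.5, y_lumber = 1.
chairs enters the basis when its profit ≥ yᵀa₃ = 8.5·4 + 1·1 = 35.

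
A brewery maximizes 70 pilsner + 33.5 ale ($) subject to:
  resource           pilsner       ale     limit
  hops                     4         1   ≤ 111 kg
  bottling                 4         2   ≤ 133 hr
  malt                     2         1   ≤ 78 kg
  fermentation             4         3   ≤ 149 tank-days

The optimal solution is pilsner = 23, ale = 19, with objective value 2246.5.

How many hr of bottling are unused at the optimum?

3

bottling used = 4·23 + 2·19 = 130; slack = 133 − 130 = 3.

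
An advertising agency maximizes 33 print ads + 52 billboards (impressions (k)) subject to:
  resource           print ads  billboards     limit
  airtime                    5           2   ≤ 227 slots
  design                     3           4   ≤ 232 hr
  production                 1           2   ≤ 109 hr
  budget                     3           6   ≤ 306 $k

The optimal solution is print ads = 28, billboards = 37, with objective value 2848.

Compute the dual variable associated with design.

Binding: design and budget. Non-binding: airtime (13 unused), production (7 unused).
By complementary slackness, y = 0 for the non-binding constraints.
The binding rows give the dual system: 3·y_design + 3·y_budget = 33 and 4·y_design + 6·y_budget = 52.
→ y_design = 7 and y_budget = 4.
Shadow price of design = 7.

7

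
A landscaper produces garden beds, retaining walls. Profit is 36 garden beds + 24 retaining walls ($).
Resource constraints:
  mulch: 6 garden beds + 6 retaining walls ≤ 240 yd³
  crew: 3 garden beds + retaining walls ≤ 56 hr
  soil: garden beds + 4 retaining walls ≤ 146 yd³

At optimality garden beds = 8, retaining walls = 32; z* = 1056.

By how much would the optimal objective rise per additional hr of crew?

At the optimum: mulch uses 240 of 240 (binding); crew uses 56 of 56 (binding); soil uses 136 of 146 (slack = 10).
Slack constraints have shadow price 0 (complementary slackness).
From A_Bᵀ y = c: 6·y_mulch + 3·y_crew = 36; 6·y_mulch + 1·y_crew = 24.
→ y_mulch = 3 and y_crew = 6.
Shadow price of crew = 6.

6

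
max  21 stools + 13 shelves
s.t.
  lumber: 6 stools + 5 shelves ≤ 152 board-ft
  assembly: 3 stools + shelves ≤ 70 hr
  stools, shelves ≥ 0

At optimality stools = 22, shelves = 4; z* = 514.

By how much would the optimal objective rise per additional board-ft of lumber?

2

At the optimum: lumber uses 152 of 152 (binding); assembly uses 70 of 70 (binding).
Dual feasibility on the basic columns requires 6·y_lumber + 3·y_assembly = 21, 5·y_lumber + 1·y_assembly = 13.
This yields shadow prices y_lumber = 2, y_assembly = 3.
Shadow price of lumber = 2.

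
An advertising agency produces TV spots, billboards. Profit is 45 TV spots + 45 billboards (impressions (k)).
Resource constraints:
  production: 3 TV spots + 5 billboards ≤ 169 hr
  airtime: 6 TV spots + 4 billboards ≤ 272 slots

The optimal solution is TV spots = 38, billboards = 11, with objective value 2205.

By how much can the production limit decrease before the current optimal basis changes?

Binding constraints: production, airtime. The basis is B = [[3,5],[6,4]] with det -18.
Per unit decrease in production, x* moves by d = (0.2222, -0.3333).
The basis stays optimal until billboards reaches 0; allowable decrease = 33 hr.

33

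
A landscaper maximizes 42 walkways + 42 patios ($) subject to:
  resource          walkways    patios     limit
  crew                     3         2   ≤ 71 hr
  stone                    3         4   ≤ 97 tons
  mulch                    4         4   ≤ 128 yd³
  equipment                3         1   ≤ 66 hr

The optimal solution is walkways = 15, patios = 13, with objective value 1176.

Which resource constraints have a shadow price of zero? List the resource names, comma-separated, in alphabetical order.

equipment, mulch

crew: 71/71 (binding)
stone: 97/97 (binding)
mulch: 112/128 (slack 16)
equipment: 58/66 (slack 8)
By complementary slackness, a constraint with positive slack has shadow price 0 → equipment, mulch.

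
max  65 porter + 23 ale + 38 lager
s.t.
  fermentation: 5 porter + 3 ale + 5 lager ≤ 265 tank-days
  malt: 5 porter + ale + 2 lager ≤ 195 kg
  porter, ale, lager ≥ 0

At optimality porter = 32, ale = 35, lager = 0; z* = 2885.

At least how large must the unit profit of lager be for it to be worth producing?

Both fermentation and malt are binding at x*.
Dual feasibility on the basic columns requires 5·y_fermentation + 5·y_malt = 65, 3·y_fermentation + 1·y_malt = 23.
Solving: y_fermentation = 5, y_malt = 8.
lager enters the basis when its profit ≥ yᵀa₃ = 5·5 + 8·2 = 41.

41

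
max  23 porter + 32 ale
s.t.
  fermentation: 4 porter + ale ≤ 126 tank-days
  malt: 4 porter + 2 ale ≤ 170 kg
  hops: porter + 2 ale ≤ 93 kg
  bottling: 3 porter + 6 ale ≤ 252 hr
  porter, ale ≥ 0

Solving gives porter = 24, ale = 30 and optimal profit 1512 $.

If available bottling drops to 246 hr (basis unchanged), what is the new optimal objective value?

Binding: fermentation and bottling. Non-binding: malt (14 unused), hops (9 unused).
By complementary slackness, y = 0 for the non-binding constraints.
The binding rows give the dual system: 4·y_fermentation + 3·y_bottling = 23 and 1·y_fermentation + 6·y_bottling = 32.
→ y_fermentation = 2 and y_bottling = 5.
Δz = y_bottling·Δb = 5 × (-6) = -30, so new z* = 1512 − 30 = 1482.

1482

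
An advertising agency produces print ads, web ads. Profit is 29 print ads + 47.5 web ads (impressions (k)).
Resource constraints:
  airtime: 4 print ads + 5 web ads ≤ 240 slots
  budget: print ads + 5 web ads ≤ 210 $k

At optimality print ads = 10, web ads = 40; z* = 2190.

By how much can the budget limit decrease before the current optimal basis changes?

Binding constraints: airtime, budget. The basis is B = [[4,5],[1,5]] with det 15.
Per unit decrease in budget, x* moves by d = (0.3333, -0.2667).
The basis stays optimal until web ads reaches 0; allowable decrease = 150 $k.

150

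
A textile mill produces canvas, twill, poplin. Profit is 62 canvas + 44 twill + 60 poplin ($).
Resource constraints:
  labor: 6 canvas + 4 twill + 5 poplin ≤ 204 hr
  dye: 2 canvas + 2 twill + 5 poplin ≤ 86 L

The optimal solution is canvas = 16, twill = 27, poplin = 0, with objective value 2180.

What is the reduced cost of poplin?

-5

At the optimum: labor uses 204 of 204 (binding); dye uses 86 of 86 (binding).
From A_Bᵀ y = c: 6·y_labor + 2·y_dye = 62; 4·y_labor + 2·y_dye = 44.
This yields shadow prices y_labor = 9, y_dye = 4.
Reduced cost of poplin: c₃ − yᵀa₃ = 60 − (9·5 + 4·5) = 60 − 65 = -5.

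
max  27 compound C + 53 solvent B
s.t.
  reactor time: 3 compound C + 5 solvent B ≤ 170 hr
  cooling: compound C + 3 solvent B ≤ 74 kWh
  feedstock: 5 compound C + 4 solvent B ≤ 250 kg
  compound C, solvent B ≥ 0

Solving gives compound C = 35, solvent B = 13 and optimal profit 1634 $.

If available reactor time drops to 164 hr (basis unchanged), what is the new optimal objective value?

1592

Check each constraint at x*: reactor time 170/170 (tight); cooling 74/74 (tight); feedstock 227/250 (slack 23).
Since feedstock is not tight, its dual is 0.
Dual feasibility on the basic columns requires 3·y_reactor time + 1·y_cooling = 27, 5·y_reactor time + 3·y_cooling = 53.
This yields shadow prices y_reactor time = 7, y_cooling = 6.
Δz = y_reactor time·Δb = 7 × (-6) = -42, so new z* = 1634 − 42 = 1592.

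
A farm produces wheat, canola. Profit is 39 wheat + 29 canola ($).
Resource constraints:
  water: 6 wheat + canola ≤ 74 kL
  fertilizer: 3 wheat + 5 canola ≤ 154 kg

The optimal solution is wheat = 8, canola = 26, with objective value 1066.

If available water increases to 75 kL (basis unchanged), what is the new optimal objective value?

1070

Check each constraint at x*: water 74/74 (tight); fertilizer 154/154 (tight).
Dual feasibility on the basic columns requires 6·y_water + 3·y_fertilizer = 39, 1·y_water + 5·y_fertilizer = 29.
Solving: y_water = 4, y_fertilizer = 5.
Δz = y_water·Δb = 4 × (1) = 4, so new z* = 1066 + 4 = 1070.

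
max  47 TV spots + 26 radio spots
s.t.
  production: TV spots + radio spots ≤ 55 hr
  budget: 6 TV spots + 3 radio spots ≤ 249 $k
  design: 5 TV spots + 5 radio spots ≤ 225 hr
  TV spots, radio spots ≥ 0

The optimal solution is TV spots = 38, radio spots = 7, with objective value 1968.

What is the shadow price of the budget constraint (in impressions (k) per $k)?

Check each constraint at x*: production 45/55 (slack 10); budget 249/249 (tight); design 225/225 (tight).
Slack constraints have shadow price 0 (complementary slackness).
Dual feasibility on the basic columns requires 6·y_budget + 5·y_design = 47, 3·y_budget + 5·y_design = 26.
Solving: y_budget = 7, y_design = 1.
Shadow price of budget = 7.

7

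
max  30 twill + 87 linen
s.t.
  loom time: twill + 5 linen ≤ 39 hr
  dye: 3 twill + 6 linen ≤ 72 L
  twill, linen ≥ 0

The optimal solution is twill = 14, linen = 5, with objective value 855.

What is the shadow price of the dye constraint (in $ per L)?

7

Check each constraint at x*: loom time 39/39 (tight); dye 72/72 (tight).
From A_Bᵀ y = c: 1·y_loom time + 3·y_dye = 30; 5·y_loom time + 6·y_dye = 87.
This yields shadow prices y_loom time = 9, y_dye = 7.
Shadow price of dye = 7.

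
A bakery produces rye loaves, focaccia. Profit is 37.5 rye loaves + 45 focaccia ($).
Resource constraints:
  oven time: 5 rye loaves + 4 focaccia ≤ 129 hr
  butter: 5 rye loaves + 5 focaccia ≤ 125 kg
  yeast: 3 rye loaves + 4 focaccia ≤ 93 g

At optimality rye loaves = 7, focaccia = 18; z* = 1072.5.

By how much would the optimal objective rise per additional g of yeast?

7.5

Check each constraint at x*: oven time 107/129 (slack 22); butter 125/125 (tight); yeast 93/93 (tight).
By complementary slackness, y = 0 for the non-binding constraint.
From A_Bᵀ y = c: 5·y_butter + 3·y_yeast = 37.5; 5·y_butter + 4·y_yeast = 45.
Solving: y_butter = 3, y_yeast = 7.5.
Shadow price of yeast = 7.5.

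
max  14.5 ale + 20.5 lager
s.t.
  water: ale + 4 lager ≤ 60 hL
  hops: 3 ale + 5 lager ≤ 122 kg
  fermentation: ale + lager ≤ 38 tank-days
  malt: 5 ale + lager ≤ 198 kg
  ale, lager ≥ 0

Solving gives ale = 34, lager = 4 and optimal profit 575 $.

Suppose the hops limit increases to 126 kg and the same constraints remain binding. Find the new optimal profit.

587

Binding: hops and fermentation. Non-binding: water (10 unused), malt (24 unused).
By complementary slackness, y = 0 for the non-binding constraints.
From A_Bᵀ y = c: 3·y_hops + 1·y_fermentation = 14.5; 5·y_hops + 1·y_fermentation = 20.5.
This yields shadow prices y_hops = 3, y_fermentation = 5.5.
Δz = y_hops·Δb = 3 × (4) = 12, so new z* = 575 + 12 = 587.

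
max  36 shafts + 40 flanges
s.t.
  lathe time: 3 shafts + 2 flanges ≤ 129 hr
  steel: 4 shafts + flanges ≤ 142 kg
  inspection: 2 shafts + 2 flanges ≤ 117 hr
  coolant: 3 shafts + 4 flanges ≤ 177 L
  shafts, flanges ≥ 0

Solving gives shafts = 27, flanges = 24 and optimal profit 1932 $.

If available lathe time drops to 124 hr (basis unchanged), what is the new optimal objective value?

1912

Check each constraint at x*: lathe time 129/129 (tight); steel 132/142 (slack 10); inspection 102/117 (slack 15); coolant 177/177 (tight).
Slack constraints have shadow price 0 (complementary slackness).
The binding rows give the dual system: 3·y_lathe time + 3·y_coolant = 36 and 2·y_lathe time + 4·y_coolant = 40.
This yields shadow prices y_lathe time = 4, y_coolant = 8.
Δz = y_lathe time·Δb = 4 × (-5) = -20, so new z* = 1932 − 20 = 1912.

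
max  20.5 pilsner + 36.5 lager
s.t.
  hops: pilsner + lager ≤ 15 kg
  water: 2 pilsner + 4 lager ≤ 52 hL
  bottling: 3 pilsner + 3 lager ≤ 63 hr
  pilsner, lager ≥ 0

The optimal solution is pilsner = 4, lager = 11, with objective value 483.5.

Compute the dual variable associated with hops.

Check each constraint at x*: hops 15/15 (tight); water 52/52 (tight); bottling 45/63 (slack 18).
By complementary slackness, y = 0 for the non-binding constraint.
From A_Bᵀ y = c: 1·y_hops + 2·y_water = 20.5; 1·y_hops + 4·y_water = 36.5.
This yields shadow prices y_hops = 4.5, y_water = 8.
Shadow price of hops = 4.5.

4.5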